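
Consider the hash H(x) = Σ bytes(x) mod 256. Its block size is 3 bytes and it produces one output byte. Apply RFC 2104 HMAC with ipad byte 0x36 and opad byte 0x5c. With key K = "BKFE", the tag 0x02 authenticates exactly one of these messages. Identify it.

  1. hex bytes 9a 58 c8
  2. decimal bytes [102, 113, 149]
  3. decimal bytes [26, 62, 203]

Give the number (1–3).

Key "BKFE" = 42 4b 46 45 is 4 bytes > B = 3, so hash it first: H(key) = 18, then zero-pad to 3 bytes: K' = 18 00 00.
K' ⊕ ipad = 2e 36 36; K' ⊕ opad = 44 5c 5c.
m1: inner = H(2e 36 36 9a 58 c8) = 54; tag = H(44 5c 5c 54) = 50
m2: inner = H(2e 36 36 66 71 95) = 06; tag = H(44 5c 5c 06) = 02 ← matches
m3: inner = H(2e 36 36 1a 3e cb) = bd; tag = H(44 5c 5c bd) = b9

2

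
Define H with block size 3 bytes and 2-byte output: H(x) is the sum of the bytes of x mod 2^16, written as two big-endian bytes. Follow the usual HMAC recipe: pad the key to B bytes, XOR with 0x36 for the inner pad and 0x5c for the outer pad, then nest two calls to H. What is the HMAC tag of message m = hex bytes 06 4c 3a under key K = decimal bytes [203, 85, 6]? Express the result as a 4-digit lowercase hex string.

0118

Key decimal bytes [203, 85, 6] = cb 55 06 is exactly B = 3 bytes: K' = cb 55 06.
K' ⊕ ipad = fd 63 30.  K' ⊕ opad = 97 09 5a.
Inner input = (K'⊕ipad) ∥ m = fd 63 30 ∥ 06 4c 3a.
Inner hash: sum = 253+99+48+6+76+58 = 540 → 02 1c.
Outer input = (K'⊕opad) ∥ inner = 97 09 5a ∥ 02 1c.
Outer hash (tag): sum = 151+9+90+2+28 = 280 → 01 18.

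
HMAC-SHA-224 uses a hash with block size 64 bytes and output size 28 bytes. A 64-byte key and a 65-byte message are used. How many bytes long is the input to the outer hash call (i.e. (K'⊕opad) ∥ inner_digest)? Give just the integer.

92

Key is 64 ≤ 64 bytes, zero-padded: |K'| = 64.
Outer input = (K'⊕opad) ∥ H(inner) → 64 + 28 = 92 bytes.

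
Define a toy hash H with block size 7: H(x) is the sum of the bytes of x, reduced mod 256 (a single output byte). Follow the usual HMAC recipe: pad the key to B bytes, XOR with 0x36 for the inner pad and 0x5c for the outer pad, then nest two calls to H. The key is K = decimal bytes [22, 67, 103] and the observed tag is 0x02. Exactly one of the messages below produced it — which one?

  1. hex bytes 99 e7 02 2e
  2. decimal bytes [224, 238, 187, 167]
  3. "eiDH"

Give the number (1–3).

Key decimal bytes [22, 67, 103] = 16 43 67 is 3 bytes ≤ B = 7; zero-pad to 7 bytes: K' = 16 43 67 00 00 00 00.
K' ⊕ ipad = 20 75 51 36 36 36 36; K' ⊕ opad = 4a 1f 3b 5c 5c 5c 5c.
m1: inner = H(20 75 51 36 36 36 36 99 e7 02 2e) = 6e; tag = H(4a 1f 3b 5c 5c 5c 5c 6e) = 82
m2: inner = H(20 75 51 36 36 36 36 e0 ee bb a7) = ee; tag = H(4a 1f 3b 5c 5c 5c 5c ee) = 02 ← matches
m3: inner = H(20 75 51 36 36 36 36 65 69 44 48) = 18; tag = H(4a 1f 3b 5c 5c 5c 5c 18) = 2c

2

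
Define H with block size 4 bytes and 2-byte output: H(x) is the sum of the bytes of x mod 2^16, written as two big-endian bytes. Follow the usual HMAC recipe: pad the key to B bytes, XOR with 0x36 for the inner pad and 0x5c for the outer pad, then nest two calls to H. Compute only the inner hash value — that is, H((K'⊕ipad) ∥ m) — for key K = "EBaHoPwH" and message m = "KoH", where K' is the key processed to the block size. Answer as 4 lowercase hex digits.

023a

Key "EBaHoPwH" = 45 42 61 48 6f 50 77 48 is 8 bytes > B = 4, so hash it first: H(key) = 02 ae, then zero-pad to 4 bytes: K' = 02 ae 00 00.
K' ⊕ ipad = 34 98 36 36.
Inner input = 34 98 36 36 ∥ 4b 6f 48.
Inner hash: sum = 52+152+54+54+75+111+72 = 570 → 02 3a.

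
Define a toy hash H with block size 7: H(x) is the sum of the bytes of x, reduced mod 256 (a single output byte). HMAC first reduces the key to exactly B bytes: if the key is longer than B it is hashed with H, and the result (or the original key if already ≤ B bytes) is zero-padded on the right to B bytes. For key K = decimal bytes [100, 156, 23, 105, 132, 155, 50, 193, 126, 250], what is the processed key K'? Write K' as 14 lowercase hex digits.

0a000000000000

|K| = 10 > B = 7, so first hash the key.
H(K): sum = 100+156+23+105+132+155+50+193+126+250 = 1290; mod 256 = 10 → 0a.
Zero-pad H(K) = 0a to 7 bytes: K' = 0a 00 00 00 00 00 00.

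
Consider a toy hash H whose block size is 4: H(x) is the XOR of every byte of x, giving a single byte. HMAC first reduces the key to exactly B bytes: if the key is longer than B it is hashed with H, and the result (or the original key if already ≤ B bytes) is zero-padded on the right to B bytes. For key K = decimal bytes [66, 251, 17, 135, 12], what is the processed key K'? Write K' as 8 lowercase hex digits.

23000000

|K| = 5 > B = 4, so first hash the key.
H(K): XOR 42⊕fb⊕11⊕87⊕0c = 23.
Zero-pad H(K) = 23 to 4 bytes: K' = 23 00 00 00.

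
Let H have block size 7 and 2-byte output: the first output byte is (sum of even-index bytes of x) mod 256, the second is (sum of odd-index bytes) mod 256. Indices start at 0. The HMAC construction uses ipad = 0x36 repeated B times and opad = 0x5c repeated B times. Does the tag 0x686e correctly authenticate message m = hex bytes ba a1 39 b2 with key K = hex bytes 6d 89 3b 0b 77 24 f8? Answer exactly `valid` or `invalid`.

valid

Key hex bytes 6d 89 3b 0b 77 24 f8 is exactly B = 7 bytes: K' = 6d 89 3b 0b 77 24 f8.
K' ⊕ ipad = 5b bf 0d 3d 41 12 ce; K' ⊕ opad = 31 d5 67 57 2b 78 a4.
Inner hash: even-index sum = 714 mod 256 = 202; odd-index sum = 513 mod 256 = 1 → ca 01.
Outer hash (recomputed tag): even-index sum = 360 mod 256 = 104; odd-index sum = 622 mod 256 = 110 → 68 6e.
Recomputed tag = 686e; claimed = 686e → match.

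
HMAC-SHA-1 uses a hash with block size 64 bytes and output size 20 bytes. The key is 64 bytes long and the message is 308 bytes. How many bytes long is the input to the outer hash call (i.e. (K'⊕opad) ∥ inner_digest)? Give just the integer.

84

Key is 64 ≤ 64 bytes, zero-padded: |K'| = 64.
Outer input = (K'⊕opad) ∥ H(inner) → 64 + 20 = 84 bytes.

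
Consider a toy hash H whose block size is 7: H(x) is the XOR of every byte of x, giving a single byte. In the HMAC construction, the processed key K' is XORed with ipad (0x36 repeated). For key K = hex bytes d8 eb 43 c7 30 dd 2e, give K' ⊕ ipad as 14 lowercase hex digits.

Key hex bytes d8 eb 43 c7 30 dd 2e is exactly B = 7 bytes: K' = d8 eb 43 c7 30 dd 2e.
XOR each byte with 0x36: d8⊕36=ee, eb⊕36=dd, 43⊕36=75, c7⊕36=f1, 30⊕36=06, dd⊕36=eb, 2e⊕36=18.

eedd75f106eb18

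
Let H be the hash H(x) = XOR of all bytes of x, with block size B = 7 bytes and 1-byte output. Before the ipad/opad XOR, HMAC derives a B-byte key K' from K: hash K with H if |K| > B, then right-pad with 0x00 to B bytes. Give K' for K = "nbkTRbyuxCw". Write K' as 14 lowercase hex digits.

43000000000000

|K| = 11 > B = 7, so first hash the key.
H(K): XOR 6e⊕62⊕6b⊕54⊕52⊕62⊕79⊕75⊕78⊕43⊕77 = 43.
Zero-pad H(K) = 43 to 7 bytes: K' = 43 00 00 00 00 00 00.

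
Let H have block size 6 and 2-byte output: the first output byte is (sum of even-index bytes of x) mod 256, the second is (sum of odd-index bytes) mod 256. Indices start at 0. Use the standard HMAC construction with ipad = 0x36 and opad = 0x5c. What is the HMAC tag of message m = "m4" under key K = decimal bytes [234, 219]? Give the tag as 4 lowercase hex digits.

23cc

Key decimal bytes [234, 219] = ea db is 2 bytes ≤ B = 6; zero-pad to 6 bytes: K' = ea db 00 00 00 00.
K' ⊕ ipad = dc ed 36 36 36 36.  K' ⊕ opad = b6 87 5c 5c 5c 5c.
Inner input = (K'⊕ipad) ∥ m = dc ed 36 36 36 36 ∥ 6d 34.
Inner hash: even-index sum = 437 mod 256 = 181; odd-index sum = 397 mod 256 = 141 → b5 8d.
Outer input = (K'⊕opad) ∥ inner = b6 87 5c 5c 5c 5c ∥ b5 8d.
Outer hash (tag): even-index sum = 547 mod 256 = 35; odd-index sum = 460 mod 256 = 204 → 23 cc.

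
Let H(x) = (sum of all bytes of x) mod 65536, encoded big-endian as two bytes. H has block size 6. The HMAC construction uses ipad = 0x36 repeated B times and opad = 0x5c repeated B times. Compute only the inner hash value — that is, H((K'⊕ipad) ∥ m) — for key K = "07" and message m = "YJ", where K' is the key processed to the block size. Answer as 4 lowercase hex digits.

Key "07" = 30 37 is 2 bytes ≤ B = 6; zero-pad to 6 bytes: K' = 30 37 00 00 00 00.
K' ⊕ ipad = 06 01 36 36 36 36.
Inner input = 06 01 36 36 36 36 ∥ 59 4a.
Inner hash: sum = 6+1+54+54+54+54+89+74 = 386 → 01 82.

0182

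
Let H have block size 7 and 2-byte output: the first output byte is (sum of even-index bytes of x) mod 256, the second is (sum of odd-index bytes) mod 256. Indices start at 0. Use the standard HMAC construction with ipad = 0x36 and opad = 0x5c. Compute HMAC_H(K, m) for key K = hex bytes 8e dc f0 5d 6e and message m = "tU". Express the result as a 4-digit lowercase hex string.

Key hex bytes 8e dc f0 5d 6e is 5 bytes ≤ B = 7; zero-pad to 7 bytes: K' = 8e dc f0 5d 6e 00 00.
K' ⊕ ipad = b8 ea c6 6b 58 36 36.  K' ⊕ opad = d2 80 ac 01 32 5c 5c.
Inner input = (K'⊕ipad) ∥ m = b8 ea c6 6b 58 36 36 ∥ 74 55.
Inner hash: even-index sum = 609 mod 256 = 97; odd-index sum = 511 mod 256 = 255 → 61 ff.
Outer input = (K'⊕opad) ∥ inner = d2 80 ac 01 32 5c 5c ∥ 61 ff.
Outer hash (tag): even-index sum = 779 mod 256 = 11; odd-index sum = 318 mod 256 = 62 → 0b 3e.

0b3e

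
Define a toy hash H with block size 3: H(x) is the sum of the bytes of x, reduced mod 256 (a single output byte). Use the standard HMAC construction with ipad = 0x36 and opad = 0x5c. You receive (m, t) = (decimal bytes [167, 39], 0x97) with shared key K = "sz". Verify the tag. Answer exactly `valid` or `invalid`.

Key "sz" = 73 7a is 2 bytes ≤ B = 3; zero-pad to 3 bytes: K' = 73 7a 00.
K' ⊕ ipad = 45 4c 36; K' ⊕ opad = 2f 26 5c.
Inner hash: sum = 69+76+54+167+39 = 405; mod 256 = 149 → 95.
Outer hash (recomputed tag): sum = 47+38+92+149 = 326; mod 256 = 70 → 46.
Recomputed tag = 46; claimed = 97 → mismatch.

invalid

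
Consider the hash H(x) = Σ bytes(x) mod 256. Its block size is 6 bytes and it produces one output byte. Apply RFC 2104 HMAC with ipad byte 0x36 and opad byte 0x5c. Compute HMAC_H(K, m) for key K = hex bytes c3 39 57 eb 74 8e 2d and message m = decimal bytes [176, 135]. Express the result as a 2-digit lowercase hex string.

9d

Key hex bytes c3 39 57 eb 74 8e 2d is 7 bytes > B = 6, so hash it first: H(key) = 6d, then zero-pad to 6 bytes: K' = 6d 00 00 00 00 00.
K' ⊕ ipad = 5b 36 36 36 36 36.  K' ⊕ opad = 31 5c 5c 5c 5c 5c.
Inner input = (K'⊕ipad) ∥ m = 5b 36 36 36 36 36 ∥ b0 87.
Inner hash: sum = 91+54+54+54+54+54+176+135 = 672; mod 256 = 160 → a0.
Outer input = (K'⊕opad) ∥ inner = 31 5c 5c 5c 5c 5c ∥ a0.
Outer hash (tag): sum = 49+92+92+92+92+92+160 = 669; mod 256 = 157 → 9d.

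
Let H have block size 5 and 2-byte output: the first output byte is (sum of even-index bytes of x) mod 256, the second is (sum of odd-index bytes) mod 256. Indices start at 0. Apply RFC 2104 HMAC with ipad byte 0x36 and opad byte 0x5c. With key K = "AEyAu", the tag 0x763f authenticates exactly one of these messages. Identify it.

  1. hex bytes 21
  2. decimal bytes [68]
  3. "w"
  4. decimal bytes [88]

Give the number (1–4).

Key "AEyAu" = 41 45 79 41 75 is exactly B = 5 bytes: K' = 41 45 79 41 75.
K' ⊕ ipad = 77 73 4f 77 43; K' ⊕ opad = 1d 19 25 1d 29.
m1: inner = H(77 73 4f 77 43 21) = 09 0b; tag = H(1d 19 25 1d 29 09 0b) = 763f ← matches
m2: inner = H(77 73 4f 77 43 44) = 09 2e; tag = H(1d 19 25 1d 29 09 2e) = 993f
m3: inner = H(77 73 4f 77 43 77) = 09 61; tag = H(1d 19 25 1d 29 09 61) = cc3f
m4: inner = H(77 73 4f 77 43 58) = 09 42; tag = H(1d 19 25 1d 29 09 42) = ad3f

1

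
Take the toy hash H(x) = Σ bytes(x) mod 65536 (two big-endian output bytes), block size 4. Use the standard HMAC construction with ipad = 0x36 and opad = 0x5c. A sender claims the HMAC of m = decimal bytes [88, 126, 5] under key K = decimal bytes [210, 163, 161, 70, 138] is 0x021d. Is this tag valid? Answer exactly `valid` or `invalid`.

Key decimal bytes [210, 163, 161, 70, 138] = d2 a3 a1 46 8a is 5 bytes > B = 4, so hash it first: H(key) = 02 e6, then zero-pad to 4 bytes: K' = 02 e6 00 00.
K' ⊕ ipad = 34 d0 36 36; K' ⊕ opad = 5e ba 5c 5c.
Inner hash: sum = 52+208+54+54+88+126+5 = 587 → 02 4b.
Outer hash (recomputed tag): sum = 94+186+92+92+2+75 = 541 → 02 1d.
Recomputed tag = 021d; claimed = 021d → match.

valid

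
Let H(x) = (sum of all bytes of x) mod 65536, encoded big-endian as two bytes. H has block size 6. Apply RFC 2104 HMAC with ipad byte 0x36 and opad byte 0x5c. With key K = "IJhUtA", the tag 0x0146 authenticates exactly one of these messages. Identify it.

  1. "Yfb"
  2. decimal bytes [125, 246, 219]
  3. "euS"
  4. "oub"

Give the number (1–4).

Key "IJhUtA" = 49 4a 68 55 74 41 is exactly B = 6 bytes: K' = 49 4a 68 55 74 41.
K' ⊕ ipad = 7f 7c 5e 63 42 77; K' ⊕ opad = 15 16 34 09 28 1d.
m1: inner = H(7f 7c 5e 63 42 77 59 66 62) = 03 96; tag = H(15 16 34 09 28 1d 03 96) = 0146 ← matches
m2: inner = H(7f 7c 5e 63 42 77 7d f6 db) = 04 c3; tag = H(15 16 34 09 28 1d 04 c3) = 0174
m3: inner = H(7f 7c 5e 63 42 77 65 75 53) = 03 a2; tag = H(15 16 34 09 28 1d 03 a2) = 0152
m4: inner = H(7f 7c 5e 63 42 77 6f 75 62) = 03 bb; tag = H(15 16 34 09 28 1d 03 bb) = 016b

1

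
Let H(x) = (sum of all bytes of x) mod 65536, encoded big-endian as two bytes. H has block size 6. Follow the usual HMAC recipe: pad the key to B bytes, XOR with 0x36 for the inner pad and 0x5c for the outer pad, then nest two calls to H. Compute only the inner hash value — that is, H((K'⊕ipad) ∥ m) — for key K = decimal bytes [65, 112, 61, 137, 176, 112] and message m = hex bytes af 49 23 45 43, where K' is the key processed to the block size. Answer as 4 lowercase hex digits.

03f6

Key decimal bytes [65, 112, 61, 137, 176, 112] = 41 70 3d 89 b0 70 is exactly B = 6 bytes: K' = 41 70 3d 89 b0 70.
K' ⊕ ipad = 77 46 0b bf 86 46.
Inner input = 77 46 0b bf 86 46 ∥ af 49 23 45 43.
Inner hash: sum = 119+70+11+191+134+70+175+73+35+69+67 = 1014 → 03 f6.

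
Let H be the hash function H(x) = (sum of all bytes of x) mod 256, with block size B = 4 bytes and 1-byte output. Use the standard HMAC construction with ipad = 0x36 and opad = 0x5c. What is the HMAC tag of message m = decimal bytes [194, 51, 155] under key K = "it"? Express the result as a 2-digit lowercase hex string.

b2

Key "it" = 69 74 is 2 bytes ≤ B = 4; zero-pad to 4 bytes: K' = 69 74 00 00.
K' ⊕ ipad = 5f 42 36 36.  K' ⊕ opad = 35 28 5c 5c.
Inner input = (K'⊕ipad) ∥ m = 5f 42 36 36 ∥ c2 33 9b.
Inner hash: sum = 95+66+54+54+194+51+155 = 669; mod 256 = 157 → 9d.
Outer input = (K'⊕opad) ∥ inner = 35 28 5c 5c ∥ 9d.
Outer hash (tag): sum = 53+40+92+92+157 = 434; mod 256 = 178 → b2.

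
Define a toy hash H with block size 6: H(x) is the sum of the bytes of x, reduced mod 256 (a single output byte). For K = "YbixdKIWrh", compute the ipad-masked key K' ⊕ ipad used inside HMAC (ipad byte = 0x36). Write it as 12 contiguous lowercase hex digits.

f33636363636

Key "YbixdKIWrh" = 59 62 69 78 64 4b 49 57 72 68 is 10 bytes > B = 6, so hash it first: H(key) = c5, then zero-pad to 6 bytes: K' = c5 00 00 00 00 00.
XOR each byte with 0x36: c5⊕36=f3, 00⊕36=36, 00⊕36=36, 00⊕36=36, 00⊕36=36, 00⊕36=36.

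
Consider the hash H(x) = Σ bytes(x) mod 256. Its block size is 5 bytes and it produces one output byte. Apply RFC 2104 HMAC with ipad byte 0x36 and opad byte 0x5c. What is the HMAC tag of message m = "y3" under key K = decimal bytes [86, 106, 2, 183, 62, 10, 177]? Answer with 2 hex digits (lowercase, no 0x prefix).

Key decimal bytes [86, 106, 2, 183, 62, 10, 177] = 56 6a 02 b7 3e 0a b1 is 7 bytes > B = 5, so hash it first: H(key) = 72, then zero-pad to 5 bytes: K' = 72 00 00 00 00.
K' ⊕ ipad = 44 36 36 36 36.  K' ⊕ opad = 2e 5c 5c 5c 5c.
Inner input = (K'⊕ipad) ∥ m = 44 36 36 36 36 ∥ 79 33.
Inner hash: sum = 68+54+54+54+54+121+51 = 456; mod 256 = 200 → c8.
Outer input = (K'⊕opad) ∥ inner = 2e 5c 5c 5c 5c ∥ c8.
Outer hash (tag): sum = 46+92+92+92+92+200 = 614; mod 256 = 102 → 66.

66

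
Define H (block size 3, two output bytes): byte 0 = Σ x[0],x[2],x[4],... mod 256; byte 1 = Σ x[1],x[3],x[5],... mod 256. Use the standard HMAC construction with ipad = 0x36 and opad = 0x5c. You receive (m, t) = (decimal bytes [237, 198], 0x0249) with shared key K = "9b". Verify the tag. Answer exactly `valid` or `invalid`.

Key "9b" = 39 62 is 2 bytes ≤ B = 3; zero-pad to 3 bytes: K' = 39 62 00.
K' ⊕ ipad = 0f 54 36; K' ⊕ opad = 65 3e 5c.
Inner hash: even-index sum = 267 mod 256 = 11; odd-index sum = 321 mod 256 = 65 → 0b 41.
Outer hash (recomputed tag): even-index sum = 258 mod 256 = 2; odd-index sum = 73 mod 256 = 73 → 02 49.
Recomputed tag = 0249; claimed = 0249 → match.

valid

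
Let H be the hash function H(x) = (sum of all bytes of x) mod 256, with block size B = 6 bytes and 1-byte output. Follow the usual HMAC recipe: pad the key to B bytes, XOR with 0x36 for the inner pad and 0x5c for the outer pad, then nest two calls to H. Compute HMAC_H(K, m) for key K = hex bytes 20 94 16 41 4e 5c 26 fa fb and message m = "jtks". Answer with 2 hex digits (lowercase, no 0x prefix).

08

Key hex bytes 20 94 16 41 4e 5c 26 fa fb is 9 bytes > B = 6, so hash it first: H(key) = d0, then zero-pad to 6 bytes: K' = d0 00 00 00 00 00.
K' ⊕ ipad = e6 36 36 36 36 36.  K' ⊕ opad = 8c 5c 5c 5c 5c 5c.
Inner input = (K'⊕ipad) ∥ m = e6 36 36 36 36 36 ∥ 6a 74 6b 73.
Inner hash: sum = 230+54+54+54+54+54+106+116+107+115 = 944; mod 256 = 176 → b0.
Outer input = (K'⊕opad) ∥ inner = 8c 5c 5c 5c 5c 5c ∥ b0.
Outer hash (tag): sum = 140+92+92+92+92+92+176 = 776; mod 256 = 8 → 08.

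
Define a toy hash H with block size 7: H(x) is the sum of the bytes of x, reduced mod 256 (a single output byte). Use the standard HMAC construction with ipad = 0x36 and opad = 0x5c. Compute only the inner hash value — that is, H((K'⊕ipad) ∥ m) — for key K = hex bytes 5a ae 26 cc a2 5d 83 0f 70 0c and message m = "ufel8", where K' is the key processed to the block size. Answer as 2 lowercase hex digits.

59

Key hex bytes 5a ae 26 cc a2 5d 83 0f 70 0c is 10 bytes > B = 7, so hash it first: H(key) = 07, then zero-pad to 7 bytes: K' = 07 00 00 00 00 00 00.
K' ⊕ ipad = 31 36 36 36 36 36 36.
Inner input = 31 36 36 36 36 36 36 ∥ 75 66 65 6c 38.
Inner hash: sum = 49+54+54+54+54+54+54+117+102+101+108+56 = 857; mod 256 = 89 → 59.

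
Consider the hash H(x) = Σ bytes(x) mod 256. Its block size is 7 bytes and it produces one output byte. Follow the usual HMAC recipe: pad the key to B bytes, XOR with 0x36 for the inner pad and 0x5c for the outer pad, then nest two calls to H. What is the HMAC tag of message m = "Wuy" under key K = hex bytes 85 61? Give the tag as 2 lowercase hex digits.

3f

Key hex bytes 85 61 is 2 bytes ≤ B = 7; zero-pad to 7 bytes: K' = 85 61 00 00 00 00 00.
K' ⊕ ipad = b3 57 36 36 36 36 36.  K' ⊕ opad = d9 3d 5c 5c 5c 5c 5c.
Inner input = (K'⊕ipad) ∥ m = b3 57 36 36 36 36 36 ∥ 57 75 79.
Inner hash: sum = 179+87+54+54+54+54+54+87+117+121 = 861; mod 256 = 93 → 5d.
Outer input = (K'⊕opad) ∥ inner = d9 3d 5c 5c 5c 5c 5c ∥ 5d.
Outer hash (tag): sum = 217+61+92+92+92+92+92+93 = 831; mod 256 = 63 → 3f.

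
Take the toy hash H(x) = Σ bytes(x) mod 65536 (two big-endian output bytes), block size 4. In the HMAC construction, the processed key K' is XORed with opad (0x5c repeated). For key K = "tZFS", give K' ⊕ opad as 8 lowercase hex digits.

28061a0f

Key "tZFS" = 74 5a 46 53 is exactly B = 4 bytes: K' = 74 5a 46 53.
XOR each byte with 0x5c: 74⊕5c=28, 5a⊕5c=06, 46⊕5c=1a, 53⊕5c=0f.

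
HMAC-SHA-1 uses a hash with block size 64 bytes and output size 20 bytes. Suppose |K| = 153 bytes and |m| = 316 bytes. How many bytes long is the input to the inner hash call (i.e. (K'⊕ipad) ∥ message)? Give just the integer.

380

Key is 153 > 64 bytes, so it is hashed to 20 bytes then zero-padded to 64: |K'| = 64.
Inner input = (K'⊕ipad) ∥ m → 64 + 316 = 380 bytes.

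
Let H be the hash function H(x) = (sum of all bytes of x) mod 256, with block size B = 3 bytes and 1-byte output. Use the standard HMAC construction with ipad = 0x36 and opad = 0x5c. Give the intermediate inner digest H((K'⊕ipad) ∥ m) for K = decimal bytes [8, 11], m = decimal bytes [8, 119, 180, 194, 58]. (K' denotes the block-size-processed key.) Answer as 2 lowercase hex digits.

Key decimal bytes [8, 11] = 08 0b is 2 bytes ≤ B = 3; zero-pad to 3 bytes: K' = 08 0b 00.
K' ⊕ ipad = 3e 3d 36.
Inner input = 3e 3d 36 ∥ 08 77 b4 c2 3a.
Inner hash: sum = 62+61+54+8+119+180+194+58 = 736; mod 256 = 224 → e0.

e0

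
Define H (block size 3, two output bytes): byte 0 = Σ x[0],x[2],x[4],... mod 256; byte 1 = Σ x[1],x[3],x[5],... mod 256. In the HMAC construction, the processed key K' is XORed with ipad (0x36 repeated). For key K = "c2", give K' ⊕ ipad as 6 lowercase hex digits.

550436

Key "c2" = 63 32 is 2 bytes ≤ B = 3; zero-pad to 3 bytes: K' = 63 32 00.
XOR each byte with 0x36: 63⊕36=55, 32⊕36=04, 00⊕36=36.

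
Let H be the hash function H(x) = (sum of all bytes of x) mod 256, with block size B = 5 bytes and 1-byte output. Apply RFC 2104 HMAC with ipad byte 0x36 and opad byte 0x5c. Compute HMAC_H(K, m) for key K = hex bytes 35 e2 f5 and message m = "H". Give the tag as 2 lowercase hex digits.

Key hex bytes 35 e2 f5 is 3 bytes ≤ B = 5; zero-pad to 5 bytes: K' = 35 e2 f5 00 00.
K' ⊕ ipad = 03 d4 c3 36 36.  K' ⊕ opad = 69 be a9 5c 5c.
Inner input = (K'⊕ipad) ∥ m = 03 d4 c3 36 36 ∥ 48.
Inner hash: sum = 3+212+195+54+54+72 = 590; mod 256 = 78 → 4e.
Outer input = (K'⊕opad) ∥ inner = 69 be a9 5c 5c ∥ 4e.
Outer hash (tag): sum = 105+190+169+92+92+78 = 726; mod 256 = 214 → d6.

d6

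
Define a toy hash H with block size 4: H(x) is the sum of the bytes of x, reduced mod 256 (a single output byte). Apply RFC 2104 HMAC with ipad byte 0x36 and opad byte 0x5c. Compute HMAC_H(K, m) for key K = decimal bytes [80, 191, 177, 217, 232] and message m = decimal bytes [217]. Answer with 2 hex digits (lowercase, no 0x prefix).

23

Key decimal bytes [80, 191, 177, 217, 232] = 50 bf b1 d9 e8 is 5 bytes > B = 4, so hash it first: H(key) = 81, then zero-pad to 4 bytes: K' = 81 00 00 00.
K' ⊕ ipad = b7 36 36 36.  K' ⊕ opad = dd 5c 5c 5c.
Inner input = (K'⊕ipad) ∥ m = b7 36 36 36 ∥ d9.
Inner hash: sum = 183+54+54+54+217 = 562; mod 256 = 50 → 32.
Outer input = (K'⊕opad) ∥ inner = dd 5c 5c 5c ∥ 32.
Outer hash (tag): sum = 221+92+92+92+50 = 547; mod 256 = 35 → 23.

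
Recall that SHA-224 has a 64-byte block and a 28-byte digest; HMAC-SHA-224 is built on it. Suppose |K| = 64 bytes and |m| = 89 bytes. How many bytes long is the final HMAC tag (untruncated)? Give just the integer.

28

The tag is one SHA-224 digest: 28 bytes.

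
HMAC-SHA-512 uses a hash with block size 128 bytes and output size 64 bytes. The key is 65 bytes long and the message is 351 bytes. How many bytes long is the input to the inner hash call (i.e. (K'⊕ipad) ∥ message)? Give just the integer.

479

Key is 65 ≤ 128 bytes, zero-padded: |K'| = 128.
Inner input = (K'⊕ipad) ∥ m → 128 + 351 = 479 bytes.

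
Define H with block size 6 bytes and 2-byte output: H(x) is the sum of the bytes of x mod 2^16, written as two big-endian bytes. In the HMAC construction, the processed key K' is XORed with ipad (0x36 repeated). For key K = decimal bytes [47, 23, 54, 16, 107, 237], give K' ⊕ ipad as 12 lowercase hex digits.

Key decimal bytes [47, 23, 54, 16, 107, 237] = 2f 17 36 10 6b ed is exactly B = 6 bytes: K' = 2f 17 36 10 6b ed.
XOR each byte with 0x36: 2f⊕36=19, 17⊕36=21, 36⊕36=00, 10⊕36=26, 6b⊕36=5d, ed⊕36=db.

192100265ddb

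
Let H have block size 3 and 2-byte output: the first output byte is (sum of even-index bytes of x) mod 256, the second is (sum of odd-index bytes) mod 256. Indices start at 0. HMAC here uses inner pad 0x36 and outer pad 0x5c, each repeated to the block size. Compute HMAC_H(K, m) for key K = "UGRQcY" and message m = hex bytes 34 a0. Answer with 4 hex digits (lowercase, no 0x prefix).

adbf

Key "UGRQcY" = 55 47 52 51 63 59 is 6 bytes > B = 3, so hash it first: H(key) = 0a f1, then zero-pad to 3 bytes: K' = 0a f1 00.
K' ⊕ ipad = 3c c7 36.  K' ⊕ opad = 56 ad 5c.
Inner input = (K'⊕ipad) ∥ m = 3c c7 36 ∥ 34 a0.
Inner hash: even-index sum = 274 mod 256 = 18; odd-index sum = 251 mod 256 = 251 → 12 fb.
Outer input = (K'⊕opad) ∥ inner = 56 ad 5c ∥ 12 fb.
Outer hash (tag): even-index sum = 429 mod 256 = 173; odd-index sum = 191 mod 256 = 191 → ad bf.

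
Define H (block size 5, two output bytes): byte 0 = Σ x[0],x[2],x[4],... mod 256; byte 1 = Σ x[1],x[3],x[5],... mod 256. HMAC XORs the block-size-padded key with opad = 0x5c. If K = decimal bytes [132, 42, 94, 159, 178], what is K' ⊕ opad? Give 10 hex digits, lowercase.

Key decimal bytes [132, 42, 94, 159, 178] = 84 2a 5e 9f b2 is exactly B = 5 bytes: K' = 84 2a 5e 9f b2.
XOR each byte with 0x5c: 84⊕5c=d8, 2a⊕5c=76, 5e⊕5c=02, 9f⊕5c=c3, b2⊕5c=ee.

d87602c3ee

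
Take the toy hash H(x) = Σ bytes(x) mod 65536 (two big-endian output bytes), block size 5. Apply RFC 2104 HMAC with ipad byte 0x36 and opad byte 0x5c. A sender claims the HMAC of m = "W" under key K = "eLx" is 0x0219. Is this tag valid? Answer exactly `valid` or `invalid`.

invalid

Key "eLx" = 65 4c 78 is 3 bytes ≤ B = 5; zero-pad to 5 bytes: K' = 65 4c 78 00 00.
K' ⊕ ipad = 53 7a 4e 36 36; K' ⊕ opad = 39 10 24 5c 5c.
Inner hash: sum = 83+122+78+54+54+87 = 478 → 01 de.
Outer hash (recomputed tag): sum = 57+16+36+92+92+1+222 = 516 → 02 04.
Recomputed tag = 0204; claimed = 0219 → mismatch.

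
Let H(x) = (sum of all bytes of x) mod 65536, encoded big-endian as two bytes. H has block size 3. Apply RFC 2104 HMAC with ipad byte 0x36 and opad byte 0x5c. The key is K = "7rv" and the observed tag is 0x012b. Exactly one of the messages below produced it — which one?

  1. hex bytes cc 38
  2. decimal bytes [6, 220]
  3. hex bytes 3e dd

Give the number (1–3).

2

Key "7rv" = 37 72 76 is exactly B = 3 bytes: K' = 37 72 76.
K' ⊕ ipad = 01 44 40; K' ⊕ opad = 6b 2e 2a.
m1: inner = H(01 44 40 cc 38) = 01 89; tag = H(6b 2e 2a 01 89) = 014d
m2: inner = H(01 44 40 06 dc) = 01 67; tag = H(6b 2e 2a 01 67) = 012b ← matches
m3: inner = H(01 44 40 3e dd) = 01 a0; tag = H(6b 2e 2a 01 a0) = 0164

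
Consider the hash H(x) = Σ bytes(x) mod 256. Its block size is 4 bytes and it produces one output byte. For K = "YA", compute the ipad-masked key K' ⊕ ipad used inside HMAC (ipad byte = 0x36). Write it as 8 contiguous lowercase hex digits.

6f773636

Key "YA" = 59 41 is 2 bytes ≤ B = 4; zero-pad to 4 bytes: K' = 59 41 00 00.
XOR each byte with 0x36: 59⊕36=6f, 41⊕36=77, 00⊕36=36, 00⊕36=36.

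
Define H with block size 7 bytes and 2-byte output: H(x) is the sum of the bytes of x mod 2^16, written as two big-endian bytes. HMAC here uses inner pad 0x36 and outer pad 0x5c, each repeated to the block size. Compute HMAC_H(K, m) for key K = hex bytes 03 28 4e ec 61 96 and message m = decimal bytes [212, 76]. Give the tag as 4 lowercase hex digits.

03ed

Key hex bytes 03 28 4e ec 61 96 is 6 bytes ≤ B = 7; zero-pad to 7 bytes: K' = 03 28 4e ec 61 96 00.
K' ⊕ ipad = 35 1e 78 da 57 a0 36.  K' ⊕ opad = 5f 74 12 b0 3d ca 5c.
Inner input = (K'⊕ipad) ∥ m = 35 1e 78 da 57 a0 36 ∥ d4 4c.
Inner hash: sum = 53+30+120+218+87+160+54+212+76 = 1010 → 03 f2.
Outer input = (K'⊕opad) ∥ inner = 5f 74 12 b0 3d ca 5c ∥ 03 f2.
Outer hash (tag): sum = 95+116+18+176+61+202+92+3+242 = 1005 → 03 ed.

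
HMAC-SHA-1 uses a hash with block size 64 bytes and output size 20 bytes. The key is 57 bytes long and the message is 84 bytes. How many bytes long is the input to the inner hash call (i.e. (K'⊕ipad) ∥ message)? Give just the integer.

Key is 57 ≤ 64 bytes, zero-padded: |K'| = 64.
Inner input = (K'⊕ipad) ∥ m → 64 + 84 = 148 bytes.

148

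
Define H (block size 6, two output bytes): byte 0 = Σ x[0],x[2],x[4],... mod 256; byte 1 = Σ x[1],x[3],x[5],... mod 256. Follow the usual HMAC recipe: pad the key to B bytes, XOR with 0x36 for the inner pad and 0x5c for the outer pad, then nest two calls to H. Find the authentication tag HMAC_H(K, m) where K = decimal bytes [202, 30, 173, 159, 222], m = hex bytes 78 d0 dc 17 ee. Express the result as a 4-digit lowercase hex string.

ca4f

Key decimal bytes [202, 30, 173, 159, 222] = ca 1e ad 9f de is 5 bytes ≤ B = 6; zero-pad to 6 bytes: K' = ca 1e ad 9f de 00.
K' ⊕ ipad = fc 28 9b a9 e8 36.  K' ⊕ opad = 96 42 f1 c3 82 5c.
Inner input = (K'⊕ipad) ∥ m = fc 28 9b a9 e8 36 ∥ 78 d0 dc 17 ee.
Inner hash: even-index sum = 1217 mod 256 = 193; odd-index sum = 494 mod 256 = 238 → c1 ee.
Outer input = (K'⊕opad) ∥ inner = 96 42 f1 c3 82 5c ∥ c1 ee.
Outer hash (tag): even-index sum = 714 mod 256 = 202; odd-index sum = 591 mod 256 = 79 → ca 4f.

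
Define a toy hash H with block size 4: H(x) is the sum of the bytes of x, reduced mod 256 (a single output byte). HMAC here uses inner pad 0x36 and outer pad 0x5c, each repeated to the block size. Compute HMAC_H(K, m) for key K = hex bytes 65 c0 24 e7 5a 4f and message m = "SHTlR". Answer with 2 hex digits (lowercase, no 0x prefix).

d7

Key hex bytes 65 c0 24 e7 5a 4f is 6 bytes > B = 4, so hash it first: H(key) = d9, then zero-pad to 4 bytes: K' = d9 00 00 00.
K' ⊕ ipad = ef 36 36 36.  K' ⊕ opad = 85 5c 5c 5c.
Inner input = (K'⊕ipad) ∥ m = ef 36 36 36 ∥ 53 48 54 6c 52.
Inner hash: sum = 239+54+54+54+83+72+84+108+82 = 830; mod 256 = 62 → 3e.
Outer input = (K'⊕opad) ∥ inner = 85 5c 5c 5c ∥ 3e.
Outer hash (tag): sum = 133+92+92+92+62 = 471; mod 256 = 215 → d7.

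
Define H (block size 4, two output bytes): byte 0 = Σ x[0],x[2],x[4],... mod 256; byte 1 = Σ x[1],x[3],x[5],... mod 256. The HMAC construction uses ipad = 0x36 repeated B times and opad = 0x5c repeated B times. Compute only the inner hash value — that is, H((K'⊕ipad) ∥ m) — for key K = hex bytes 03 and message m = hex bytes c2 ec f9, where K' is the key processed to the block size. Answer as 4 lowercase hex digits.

Key hex bytes 03 is 1 byte ≤ B = 4; zero-pad to 4 bytes: K' = 03 00 00 00.
K' ⊕ ipad = 35 36 36 36.
Inner input = 35 36 36 36 ∥ c2 ec f9.
Inner hash: even-index sum = 550 mod 256 = 38; odd-index sum = 344 mod 256 = 88 → 26 58.

2658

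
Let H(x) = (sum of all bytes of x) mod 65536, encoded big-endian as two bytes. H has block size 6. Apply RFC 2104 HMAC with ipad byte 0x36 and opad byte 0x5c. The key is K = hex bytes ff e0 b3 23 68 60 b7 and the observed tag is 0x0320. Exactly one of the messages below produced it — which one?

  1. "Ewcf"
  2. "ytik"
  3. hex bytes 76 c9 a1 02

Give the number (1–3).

Key hex bytes ff e0 b3 23 68 60 b7 is 7 bytes > B = 6, so hash it first: H(key) = 04 34, then zero-pad to 6 bytes: K' = 04 34 00 00 00 00.
K' ⊕ ipad = 32 02 36 36 36 36; K' ⊕ opad = 58 68 5c 5c 5c 5c.
m1: inner = H(32 02 36 36 36 36 45 77 63 66) = 02 91; tag = H(58 68 5c 5c 5c 5c 02 91) = 02c3
m2: inner = H(32 02 36 36 36 36 79 74 69 6b) = 02 cd; tag = H(58 68 5c 5c 5c 5c 02 cd) = 02ff
m3: inner = H(32 02 36 36 36 36 76 c9 a1 02) = 02 ee; tag = H(58 68 5c 5c 5c 5c 02 ee) = 0320 ← matches

3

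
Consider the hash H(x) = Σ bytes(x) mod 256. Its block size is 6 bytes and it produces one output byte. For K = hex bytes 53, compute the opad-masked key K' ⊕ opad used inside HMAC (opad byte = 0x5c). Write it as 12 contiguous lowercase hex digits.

Key hex bytes 53 is 1 byte ≤ B = 6; zero-pad to 6 bytes: K' = 53 00 00 00 00 00.
XOR each byte with 0x5c: 53⊕5c=0f, 00⊕5c=5c, 00⊕5c=5c, 00⊕5c=5c, 00⊕5c=5c, 00⊕5c=5c.

0f5c5c5c5c5c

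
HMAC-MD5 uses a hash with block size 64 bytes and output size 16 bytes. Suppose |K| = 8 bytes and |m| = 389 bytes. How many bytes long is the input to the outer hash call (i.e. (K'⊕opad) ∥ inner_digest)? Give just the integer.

80

Key is 8 ≤ 64 bytes, zero-padded: |K'| = 64.
Outer input = (K'⊕opad) ∥ H(inner) → 64 + 16 = 80 bytes.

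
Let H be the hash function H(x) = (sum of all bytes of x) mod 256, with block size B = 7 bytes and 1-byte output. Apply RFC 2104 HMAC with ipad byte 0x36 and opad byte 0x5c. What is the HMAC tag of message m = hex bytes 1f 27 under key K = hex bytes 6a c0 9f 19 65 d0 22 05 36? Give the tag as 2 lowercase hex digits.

Key hex bytes 6a c0 9f 19 65 d0 22 05 36 is 9 bytes > B = 7, so hash it first: H(key) = 74, then zero-pad to 7 bytes: K' = 74 00 00 00 00 00 00.
K' ⊕ ipad = 42 36 36 36 36 36 36.  K' ⊕ opad = 28 5c 5c 5c 5c 5c 5c.
Inner input = (K'⊕ipad) ∥ m = 42 36 36 36 36 36 36 ∥ 1f 27.
Inner hash: sum = 66+54+54+54+54+54+54+31+39 = 460; mod 256 = 204 → cc.
Outer input = (K'⊕opad) ∥ inner = 28 5c 5c 5c 5c 5c 5c ∥ cc.
Outer hash (tag): sum = 40+92+92+92+92+92+92+204 = 796; mod 256 = 28 → 1c.

1c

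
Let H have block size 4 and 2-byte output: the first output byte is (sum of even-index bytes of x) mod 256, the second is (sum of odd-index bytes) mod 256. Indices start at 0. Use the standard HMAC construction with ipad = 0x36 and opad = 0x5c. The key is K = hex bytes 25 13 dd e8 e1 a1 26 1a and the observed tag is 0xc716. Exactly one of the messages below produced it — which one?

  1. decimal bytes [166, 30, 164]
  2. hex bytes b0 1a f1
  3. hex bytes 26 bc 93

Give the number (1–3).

2

Key hex bytes 25 13 dd e8 e1 a1 26 1a is 8 bytes > B = 4, so hash it first: H(key) = 09 b6, then zero-pad to 4 bytes: K' = 09 b6 00 00.
K' ⊕ ipad = 3f 80 36 36; K' ⊕ opad = 55 ea 5c 5c.
m1: inner = H(3f 80 36 36 a6 1e a4) = bf d4; tag = H(55 ea 5c 5c bf d4) = 701a
m2: inner = H(3f 80 36 36 b0 1a f1) = 16 d0; tag = H(55 ea 5c 5c 16 d0) = c716 ← matches
m3: inner = H(3f 80 36 36 26 bc 93) = 2e 72; tag = H(55 ea 5c 5c 2e 72) = dfb8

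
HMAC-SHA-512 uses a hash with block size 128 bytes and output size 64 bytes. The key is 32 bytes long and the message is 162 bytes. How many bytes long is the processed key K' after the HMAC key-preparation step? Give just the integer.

Key is 32 ≤ 128 bytes, zero-padded: |K'| = 128.

128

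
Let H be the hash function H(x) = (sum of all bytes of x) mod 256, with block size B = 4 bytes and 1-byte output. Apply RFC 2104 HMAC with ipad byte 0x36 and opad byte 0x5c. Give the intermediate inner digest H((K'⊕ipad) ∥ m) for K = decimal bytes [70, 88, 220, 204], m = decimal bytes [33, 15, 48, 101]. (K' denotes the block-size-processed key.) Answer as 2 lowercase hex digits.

87

Key decimal bytes [70, 88, 220, 204] = 46 58 dc cc is exactly B = 4 bytes: K' = 46 58 dc cc.
K' ⊕ ipad = 70 6e ea fa.
Inner input = 70 6e ea fa ∥ 21 0f 30 65.
Inner hash: sum = 112+110+234+250+33+15+48+101 = 903; mod 256 = 135 → 87.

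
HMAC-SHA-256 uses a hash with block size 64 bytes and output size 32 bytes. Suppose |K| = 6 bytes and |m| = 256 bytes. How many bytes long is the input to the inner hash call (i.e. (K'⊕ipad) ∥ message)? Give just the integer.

320

Key is 6 ≤ 64 bytes, zero-padded: |K'| = 64.
Inner input = (K'⊕ipad) ∥ m → 64 + 256 = 320 bytes.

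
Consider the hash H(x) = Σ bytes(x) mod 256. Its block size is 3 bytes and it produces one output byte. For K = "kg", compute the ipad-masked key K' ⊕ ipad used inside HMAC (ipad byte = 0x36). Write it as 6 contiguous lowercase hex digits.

Key "kg" = 6b 67 is 2 bytes ≤ B = 3; zero-pad to 3 bytes: K' = 6b 67 00.
XOR each byte with 0x36: 6b⊕36=5d, 67⊕36=51, 00⊕36=36.

5d5136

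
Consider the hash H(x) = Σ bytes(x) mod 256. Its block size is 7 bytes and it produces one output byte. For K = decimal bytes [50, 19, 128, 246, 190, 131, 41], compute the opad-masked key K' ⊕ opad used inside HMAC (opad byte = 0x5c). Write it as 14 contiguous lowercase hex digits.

Key decimal bytes [50, 19, 128, 246, 190, 131, 41] = 32 13 80 f6 be 83 29 is exactly B = 7 bytes: K' = 32 13 80 f6 be 83 29.
XOR each byte with 0x5c: 32⊕5c=6e, 13⊕5c=4f, 80⊕5c=dc, f6⊕5c=aa, be⊕5c=e2, 83⊕5c=df, 29⊕5c=75.

6e4fdcaae2df75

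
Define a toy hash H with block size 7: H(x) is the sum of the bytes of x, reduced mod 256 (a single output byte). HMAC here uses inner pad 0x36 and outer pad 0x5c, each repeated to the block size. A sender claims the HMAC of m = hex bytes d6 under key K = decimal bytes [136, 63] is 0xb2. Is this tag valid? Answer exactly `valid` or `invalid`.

Key decimal bytes [136, 63] = 88 3f is 2 bytes ≤ B = 7; zero-pad to 7 bytes: K' = 88 3f 00 00 00 00 00.
K' ⊕ ipad = be 09 36 36 36 36 36; K' ⊕ opad = d4 63 5c 5c 5c 5c 5c.
Inner hash: sum = 190+9+54+54+54+54+54+214 = 683; mod 256 = 171 → ab.
Outer hash (recomputed tag): sum = 212+99+92+92+92+92+92+171 = 942; mod 256 = 174 → ae.
Recomputed tag = ae; claimed = b2 → mismatch.

invalid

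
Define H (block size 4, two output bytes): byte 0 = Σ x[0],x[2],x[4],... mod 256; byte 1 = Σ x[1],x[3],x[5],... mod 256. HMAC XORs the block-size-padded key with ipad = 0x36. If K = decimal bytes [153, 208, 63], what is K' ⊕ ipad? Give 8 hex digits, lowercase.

afe60936

Key decimal bytes [153, 208, 63] = 99 d0 3f is 3 bytes ≤ B = 4; zero-pad to 4 bytes: K' = 99 d0 3f 00.
XOR each byte with 0x36: 99⊕36=af, d0⊕36=e6, 3f⊕36=09, 00⊕36=36.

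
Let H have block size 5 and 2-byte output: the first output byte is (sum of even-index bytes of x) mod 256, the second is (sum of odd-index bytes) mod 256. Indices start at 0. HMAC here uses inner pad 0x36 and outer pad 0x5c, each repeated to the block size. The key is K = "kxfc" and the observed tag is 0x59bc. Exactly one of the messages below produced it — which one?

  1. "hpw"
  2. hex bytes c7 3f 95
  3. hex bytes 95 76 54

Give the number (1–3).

Key "kxfc" = 6b 78 66 63 is 4 bytes ≤ B = 5; zero-pad to 5 bytes: K' = 6b 78 66 63 00.
K' ⊕ ipad = 5d 4e 50 55 36; K' ⊕ opad = 37 24 3a 3f 5c.
m1: inner = H(5d 4e 50 55 36 68 70 77) = 53 82; tag = H(37 24 3a 3f 5c 53 82) = 4fb6
m2: inner = H(5d 4e 50 55 36 c7 3f 95) = 22 ff; tag = H(37 24 3a 3f 5c 22 ff) = cc85
m3: inner = H(5d 4e 50 55 36 95 76 54) = 59 8c; tag = H(37 24 3a 3f 5c 59 8c) = 59bc ← matches

3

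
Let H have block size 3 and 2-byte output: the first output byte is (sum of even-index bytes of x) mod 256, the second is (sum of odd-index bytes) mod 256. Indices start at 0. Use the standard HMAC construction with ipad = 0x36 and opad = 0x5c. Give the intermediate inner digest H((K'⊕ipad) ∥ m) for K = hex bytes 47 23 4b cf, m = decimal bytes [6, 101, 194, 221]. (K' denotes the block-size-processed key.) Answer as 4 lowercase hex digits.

1c8c

Key hex bytes 47 23 4b cf is 4 bytes > B = 3, so hash it first: H(key) = 92 f2, then zero-pad to 3 bytes: K' = 92 f2 00.
K' ⊕ ipad = a4 c4 36.
Inner input = a4 c4 36 ∥ 06 65 c2 dd.
Inner hash: even-index sum = 540 mod 256 = 28; odd-index sum = 396 mod 256 = 140 → 1c 8c.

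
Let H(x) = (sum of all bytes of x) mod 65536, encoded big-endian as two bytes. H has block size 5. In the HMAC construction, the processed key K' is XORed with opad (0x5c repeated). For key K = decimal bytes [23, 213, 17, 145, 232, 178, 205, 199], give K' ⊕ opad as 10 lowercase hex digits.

58e05c5c5c

Key decimal bytes [23, 213, 17, 145, 232, 178, 205, 199] = 17 d5 11 91 e8 b2 cd c7 is 8 bytes > B = 5, so hash it first: H(key) = 04 bc, then zero-pad to 5 bytes: K' = 04 bc 00 00 00.
XOR each byte with 0x5c: 04⊕5c=58, bc⊕5c=e0, 00⊕5c=5c, 00⊕5c=5c, 00⊕5c=5c.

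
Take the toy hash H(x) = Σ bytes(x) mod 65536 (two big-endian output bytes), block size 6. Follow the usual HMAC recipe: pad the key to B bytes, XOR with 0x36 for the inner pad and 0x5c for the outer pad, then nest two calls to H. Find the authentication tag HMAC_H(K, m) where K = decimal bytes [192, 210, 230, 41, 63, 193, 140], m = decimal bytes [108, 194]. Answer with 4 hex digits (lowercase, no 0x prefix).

Key decimal bytes [192, 210, 230, 41, 63, 193, 140] = c0 d2 e6 29 3f c1 8c is 7 bytes > B = 6, so hash it first: H(key) = 04 2d, then zero-pad to 6 bytes: K' = 04 2d 00 00 00 00.
K' ⊕ ipad = 32 1b 36 36 36 36.  K' ⊕ opad = 58 71 5c 5c 5c 5c.
Inner input = (K'⊕ipad) ∥ m = 32 1b 36 36 36 36 ∥ 6c c2.
Inner hash: sum = 50+27+54+54+54+54+108+194 = 595 → 02 53.
Outer input = (K'⊕opad) ∥ inner = 58 71 5c 5c 5c 5c ∥ 02 53.
Outer hash (tag): sum = 88+113+92+92+92+92+2+83 = 654 → 02 8e.

028e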